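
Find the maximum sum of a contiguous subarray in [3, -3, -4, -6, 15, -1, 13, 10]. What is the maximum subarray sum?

Using Kadane's algorithm on [3, -3, -4, -6, 15, -1, 13, 10]:

Scanning through the array:
Position 1 (value -3): max_ending_here = 0, max_so_far = 3
Position 2 (value -4): max_ending_here = -4, max_so_far = 3
Position 3 (value -6): max_ending_here = -6, max_so_far = 3
Position 4 (value 15): max_ending_here = 15, max_so_far = 15
Position 5 (value -1): max_ending_here = 14, max_so_far = 15
Position 6 (value 13): max_ending_here = 27, max_so_far = 27
Position 7 (value 10): max_ending_here = 37, max_so_far = 37

Maximum subarray: [15, -1, 13, 10]
Maximum sum: 37

The maximum subarray is [15, -1, 13, 10] with sum 37. This subarray runs from index 4 to index 7.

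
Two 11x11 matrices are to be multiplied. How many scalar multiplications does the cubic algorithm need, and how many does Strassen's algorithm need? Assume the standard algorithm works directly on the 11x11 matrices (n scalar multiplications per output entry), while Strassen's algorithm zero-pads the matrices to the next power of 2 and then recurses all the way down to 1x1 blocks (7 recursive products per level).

Matrix multiplication for 11x11 matrices:

Strassen's algorithm requires power-of-2 dimensions. Pad 11x11 to 16x16 (next power of 2).

Standard algorithm: 11^3 = 1331 multiplications
Strassen's algorithm: 7^(log2(16)) = 7^4 = 2401 multiplications
Difference: 1331 - 2401 = -1070 (Strassen uses MORE here due to padding overhead — for small or just-over-power-of-2 n, padding can outweigh the per-level savings)

Standard: 1331 multiplications (11^3). Strassen: 2401 multiplications (7^4, after padding to 16x16). Strassen reduces 8 recursive multiplications to 7 at each level.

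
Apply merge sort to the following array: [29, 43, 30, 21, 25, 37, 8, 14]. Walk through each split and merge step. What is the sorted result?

Merge sort trace:

Split: [29, 43, 30, 21, 25, 37, 8, 14] -> [29, 43, 30, 21] and [25, 37, 8, 14]
  Split: [29, 43, 30, 21] -> [29, 43] and [30, 21]
    Split: [29, 43] -> [29] and [43]
    Merge: [29] + [43] -> [29, 43]
    Split: [30, 21] -> [30] and [21]
    Merge: [30] + [21] -> [21, 30]
  Merge: [29, 43] + [21, 30] -> [21, 29, 30, 43]
  Split: [25, 37, 8, 14] -> [25, 37] and [8, 14]
    Split: [25, 37] -> [25] and [37]
    Merge: [25] + [37] -> [25, 37]
    Split: [8, 14] -> [8] and [14]
    Merge: [8] + [14] -> [8, 14]
  Merge: [25, 37] + [8, 14] -> [8, 14, 25, 37]
Merge: [21, 29, 30, 43] + [8, 14, 25, 37] -> [8, 14, 21, 25, 29, 30, 37, 43]

Final sorted array: [8, 14, 21, 25, 29, 30, 37, 43]

The merge sort proceeds by recursively splitting the array and merging sorted halves.
After all merges, the sorted array is [8, 14, 21, 25, 29, 30, 37, 43].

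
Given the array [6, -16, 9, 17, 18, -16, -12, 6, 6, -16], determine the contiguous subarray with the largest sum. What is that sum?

Using Kadane's algorithm on [6, -16, 9, 17, 18, -16, -12, 6, 6, -16]:

Scanning through the array:
Position 1 (value -16): max_ending_here = -10, max_so_far = 6
Position 2 (value 9): max_ending_here = 9, max_so_far = 9
Position 3 (value 17): max_ending_here = 26, max_so_far = 26
Position 4 (value 18): max_ending_here = 44, max_so_far = 44
Position 5 (value -16): max_ending_here = 28, max_so_far = 44
Position 6 (value -12): max_ending_here = 16, max_so_far = 44
Position 7 (value 6): max_ending_here = 22, max_so_far = 44
Position 8 (value 6): max_ending_here = 28, max_so_far = 44
Position 9 (value -16): max_ending_here = 12, max_so_far = 44

Maximum subarray: [9, 17, 18]
Maximum sum: 44

The maximum subarray is [9, 17, 18] with sum 44. This subarray runs from index 2 to index 4.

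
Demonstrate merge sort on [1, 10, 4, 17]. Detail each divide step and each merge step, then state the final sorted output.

Merge sort trace:

Split: [1, 10, 4, 17] -> [1, 10] and [4, 17]
  Split: [1, 10] -> [1] and [10]
  Merge: [1] + [10] -> [1, 10]
  Split: [4, 17] -> [4] and [17]
  Merge: [4] + [17] -> [4, 17]
Merge: [1, 10] + [4, 17] -> [1, 4, 10, 17]

Final sorted array: [1, 4, 10, 17]

The merge sort proceeds by recursively splitting the array and merging sorted halves.
After all merges, the sorted array is [1, 4, 10, 17].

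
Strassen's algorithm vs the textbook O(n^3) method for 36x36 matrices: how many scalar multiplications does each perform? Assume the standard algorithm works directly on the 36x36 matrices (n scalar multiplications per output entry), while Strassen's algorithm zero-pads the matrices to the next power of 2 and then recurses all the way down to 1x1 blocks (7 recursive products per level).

Matrix multiplication for 36x36 matrices:

Strassen's algorithm requires power-of-2 dimensions. Pad 36x36 to 64x64 (next power of 2).

Standard algorithm: 36^3 = 46656 multiplications
Strassen's algorithm: 7^(log2(64)) = 7^6 = 117649 multiplications
Difference: 46656 - 117649 = -70993 (Strassen uses MORE here due to padding overhead — for small or just-over-power-of-2 n, padding can outweigh the per-level savings)

Standard: 46656 multiplications (36^3). Strassen: 117649 multiplications (7^6, after padding to 64x64). Strassen reduces 8 recursive multiplications to 7 at each level.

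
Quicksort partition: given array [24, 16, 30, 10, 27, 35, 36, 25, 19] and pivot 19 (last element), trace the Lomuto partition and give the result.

Lomuto partition with pivot = 19:

Initial array: [24, 16, 30, 10, 27, 35, 36, 25, 19]

arr[0]=24 > 19: no swap
arr[1]=16 <= 19: swap with position 0, array becomes [16, 24, 30, 10, 27, 35, 36, 25, 19]
arr[2]=30 > 19: no swap
arr[3]=10 <= 19: swap with position 1, array becomes [16, 10, 30, 24, 27, 35, 36, 25, 19]
arr[4]=27 > 19: no swap
arr[5]=35 > 19: no swap
arr[6]=36 > 19: no swap
arr[7]=25 > 19: no swap

Place pivot at position 2: [16, 10, 19, 24, 27, 35, 36, 25, 30]
Pivot position: 2

After partitioning with pivot 19, the array becomes [16, 10, 19, 24, 27, 35, 36, 25, 30]. The pivot is placed at index 2. All elements to the left of the pivot are <= 19, and all elements to the right are > 19.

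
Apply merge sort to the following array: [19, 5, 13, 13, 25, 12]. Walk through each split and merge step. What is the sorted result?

Merge sort trace:

Split: [19, 5, 13, 13, 25, 12] -> [19, 5, 13] and [13, 25, 12]
  Split: [19, 5, 13] -> [19] and [5, 13]
    Split: [5, 13] -> [5] and [13]
    Merge: [5] + [13] -> [5, 13]
  Merge: [19] + [5, 13] -> [5, 13, 19]
  Split: [13, 25, 12] -> [13] and [25, 12]
    Split: [25, 12] -> [25] and [12]
    Merge: [25] + [12] -> [12, 25]
  Merge: [13] + [12, 25] -> [12, 13, 25]
Merge: [5, 13, 19] + [12, 13, 25] -> [5, 12, 13, 13, 19, 25]

Final sorted array: [5, 12, 13, 13, 19, 25]

The merge sort proceeds by recursively splitting the array and merging sorted halves.
After all merges, the sorted array is [5, 12, 13, 13, 19, 25].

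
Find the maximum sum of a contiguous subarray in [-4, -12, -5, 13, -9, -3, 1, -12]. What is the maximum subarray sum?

Using Kadane's algorithm on [-4, -12, -5, 13, -9, -3, 1, -12]:

Scanning through the array:
Position 1 (value -12): max_ending_here = -12, max_so_far = -4
Position 2 (value -5): max_ending_here = -5, max_so_far = -4
Position 3 (value 13): max_ending_here = 13, max_so_far = 13
Position 4 (value -9): max_ending_here = 4, max_so_far = 13
Position 5 (value -3): max_ending_here = 1, max_so_far = 13
Position 6 (value 1): max_ending_here = 2, max_so_far = 13
Position 7 (value -12): max_ending_here = -10, max_so_far = 13

Maximum subarray: [13]
Maximum sum: 13

The maximum subarray is [13] with sum 13. This subarray runs from index 3 to index 3.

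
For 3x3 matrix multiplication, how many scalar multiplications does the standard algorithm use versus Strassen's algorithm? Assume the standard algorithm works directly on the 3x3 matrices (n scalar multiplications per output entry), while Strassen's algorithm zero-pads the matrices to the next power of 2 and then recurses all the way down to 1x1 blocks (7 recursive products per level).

Matrix multiplication for 3x3 matrices:

Strassen's algorithm requires power-of-2 dimensions. Pad 3x3 to 4x4 (next power of 2).

Standard algorithm: 3^3 = 27 multiplications
Strassen's algorithm: 7^(log2(4)) = 7^2 = 49 multiplications
Difference: 27 - 49 = -22 (Strassen uses MORE here due to padding overhead — for small or just-over-power-of-2 n, padding can outweigh the per-level savings)

Standard: 27 multiplications (3^3). Strassen: 49 multiplications (7^2, after padding to 4x4). Strassen reduces 8 recursive multiplications to 7 at each level.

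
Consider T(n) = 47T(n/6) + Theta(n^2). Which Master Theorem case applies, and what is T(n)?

Master Theorem for T(n) = 47T(n/6) + O(n^2):

a = 47, b = 6, c = 2
log_b(a) = log_6(47) = 2.1488

Case 1: c = 2 < log_6(47) = 2.1488
T(n) = O(n^(log_6 47))

For T(n) = 47T(n/6) + O(n^2): log_6(47) = 2.1488. This is Case 1 of the Master Theorem (c < log_b(a), work dominated by leaves), giving O(n^(log_6 47)).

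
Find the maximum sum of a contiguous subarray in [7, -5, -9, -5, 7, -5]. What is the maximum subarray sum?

Using Kadane's algorithm on [7, -5, -9, -5, 7, -5]:

Scanning through the array:
Position 1 (value -5): max_ending_here = 2, max_so_far = 7
Position 2 (value -9): max_ending_here = -7, max_so_far = 7
Position 3 (value -5): max_ending_here = -5, max_so_far = 7
Position 4 (value 7): max_ending_here = 7, max_so_far = 7
Position 5 (value -5): max_ending_here = 2, max_so_far = 7

Maximum subarray: [7]
Maximum sum: 7

The maximum subarray is [7] with sum 7. This subarray runs from index 0 to index 0.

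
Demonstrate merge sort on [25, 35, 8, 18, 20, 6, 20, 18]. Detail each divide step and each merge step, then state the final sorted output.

Merge sort trace:

Split: [25, 35, 8, 18, 20, 6, 20, 18] -> [25, 35, 8, 18] and [20, 6, 20, 18]
  Split: [25, 35, 8, 18] -> [25, 35] and [8, 18]
    Split: [25, 35] -> [25] and [35]
    Merge: [25] + [35] -> [25, 35]
    Split: [8, 18] -> [8] and [18]
    Merge: [8] + [18] -> [8, 18]
  Merge: [25, 35] + [8, 18] -> [8, 18, 25, 35]
  Split: [20, 6, 20, 18] -> [20, 6] and [20, 18]
    Split: [20, 6] -> [20] and [6]
    Merge: [20] + [6] -> [6, 20]
    Split: [20, 18] -> [20] and [18]
    Merge: [20] + [18] -> [18, 20]
  Merge: [6, 20] + [18, 20] -> [6, 18, 20, 20]
Merge: [8, 18, 25, 35] + [6, 18, 20, 20] -> [6, 8, 18, 18, 20, 20, 25, 35]

Final sorted array: [6, 8, 18, 18, 20, 20, 25, 35]

The merge sort proceeds by recursively splitting the array and merging sorted halves.
After all merges, the sorted array is [6, 8, 18, 18, 20, 20, 25, 35].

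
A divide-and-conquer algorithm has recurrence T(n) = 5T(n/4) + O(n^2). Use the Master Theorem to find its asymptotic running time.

Master Theorem for T(n) = 5T(n/4) + O(n^2):

a = 5, b = 4, c = 2
log_b(a) = log_4(5) = 1.1610

Case 3: c = 2 > log_4(5) = 1.1610
T(n) = O(n^2) = O(n^2)

For T(n) = 5T(n/4) + O(n^2): log_4(5) = 1.1610. This is Case 3 of the Master Theorem (c > log_b(a), work dominated by root), giving O(n^2).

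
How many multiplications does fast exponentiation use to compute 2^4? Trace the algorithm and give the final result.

Computing 2^4 by squaring (build up from 2^1; each line after the first costs one multiplication):

2^1 = 2
2^2 = (2^1)^2 = 2^2 = 4
2^4 = (2^2)^2 = 4^2 = 16

Result: 16
Multiplications needed: 2 (2 lines after 2^1)

2^4 = 16. Using exponentiation by squaring, this requires 2 multiplications. The key idea: if the exponent is even, square the half-power; if odd, multiply by the base once.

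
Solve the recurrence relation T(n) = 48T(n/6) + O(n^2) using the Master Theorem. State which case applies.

Master Theorem for T(n) = 48T(n/6) + O(n^2):

a = 48, b = 6, c = 2
log_b(a) = log_6(48) = 2.1606

Case 1: c = 2 < log_6(48) = 2.1606
T(n) = O(n^(log_6 48))

For T(n) = 48T(n/6) + O(n^2): log_6(48) = 2.1606. This is Case 1 of the Master Theorem (c < log_b(a), work dominated by leaves), giving O(n^(log_6 48)).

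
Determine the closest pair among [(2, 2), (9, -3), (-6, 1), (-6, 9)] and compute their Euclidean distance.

Computing all pairwise distances among 4 points:

d((2, 2), (9, -3)) = 8.6023
d((2, 2), (-6, 1)) = 8.0623
d((2, 2), (-6, 9)) = 10.6301
d((9, -3), (-6, 1)) = 15.5242
d((9, -3), (-6, 9)) = 19.2094
d((-6, 1), (-6, 9)) = 8.0 <-- minimum

Closest pair: (-6, 1) and (-6, 9) with distance 8.0

The closest pair is (-6, 1) and (-6, 9) with Euclidean distance 8.0. For 4 points, brute-force pairwise comparison is shown above. For large n, the divide-and-conquer algorithm (sort by x, recurse on halves, check the dividing strip) achieves O(n log n).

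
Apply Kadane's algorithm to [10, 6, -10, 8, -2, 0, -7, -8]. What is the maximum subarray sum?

Using Kadane's algorithm on [10, 6, -10, 8, -2, 0, -7, -8]:

Scanning through the array:
Position 1 (value 6): max_ending_here = 16, max_so_far = 16
Position 2 (value -10): max_ending_here = 6, max_so_far = 16
Position 3 (value 8): max_ending_here = 14, max_so_far = 16
Position 4 (value -2): max_ending_here = 12, max_so_far = 16
Position 5 (value 0): max_ending_here = 12, max_so_far = 16
Position 6 (value -7): max_ending_here = 5, max_so_far = 16
Position 7 (value -8): max_ending_here = -3, max_so_far = 16

Maximum subarray: [10, 6]
Maximum sum: 16

The maximum subarray is [10, 6] with sum 16. This subarray runs from index 0 to index 1.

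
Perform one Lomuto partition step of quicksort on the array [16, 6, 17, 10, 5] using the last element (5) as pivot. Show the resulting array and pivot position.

Lomuto partition with pivot = 5:

Initial array: [16, 6, 17, 10, 5]

arr[0]=16 > 5: no swap
arr[1]=6 > 5: no swap
arr[2]=17 > 5: no swap
arr[3]=10 > 5: no swap

Place pivot at position 0: [5, 6, 17, 10, 16]
Pivot position: 0

After partitioning with pivot 5, the array becomes [5, 6, 17, 10, 16]. The pivot is placed at index 0. All elements to the left of the pivot are <= 5, and all elements to the right are > 5.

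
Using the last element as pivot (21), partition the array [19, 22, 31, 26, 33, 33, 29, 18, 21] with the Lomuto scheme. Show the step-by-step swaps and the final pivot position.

Lomuto partition with pivot = 21:

Initial array: [19, 22, 31, 26, 33, 33, 29, 18, 21]

arr[0]=19 <= 21: swap with position 0, array becomes [19, 22, 31, 26, 33, 33, 29, 18, 21]
arr[1]=22 > 21: no swap
arr[2]=31 > 21: no swap
arr[3]=26 > 21: no swap
arr[4]=33 > 21: no swap
arr[5]=33 > 21: no swap
arr[6]=29 > 21: no swap
arr[7]=18 <= 21: swap with position 1, array becomes [19, 18, 31, 26, 33, 33, 29, 22, 21]

Place pivot at position 2: [19, 18, 21, 26, 33, 33, 29, 22, 31]
Pivot position: 2

After partitioning with pivot 21, the array becomes [19, 18, 21, 26, 33, 33, 29, 22, 31]. The pivot is placed at index 2. All elements to the left of the pivot are <= 21, and all elements to the right are > 21.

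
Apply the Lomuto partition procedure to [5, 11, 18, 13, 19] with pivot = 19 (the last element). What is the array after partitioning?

Lomuto partition with pivot = 19:

Initial array: [5, 11, 18, 13, 19]

arr[0]=5 <= 19: swap with position 0, array becomes [5, 11, 18, 13, 19]
arr[1]=11 <= 19: swap with position 1, array becomes [5, 11, 18, 13, 19]
arr[2]=18 <= 19: swap with position 2, array becomes [5, 11, 18, 13, 19]
arr[3]=13 <= 19: swap with position 3, array becomes [5, 11, 18, 13, 19]

Place pivot at position 4: [5, 11, 18, 13, 19]
Pivot position: 4

After partitioning with pivot 19, the array becomes [5, 11, 18, 13, 19]. The pivot is placed at index 4. All elements to the left of the pivot are <= 19, and all elements to the right are > 19.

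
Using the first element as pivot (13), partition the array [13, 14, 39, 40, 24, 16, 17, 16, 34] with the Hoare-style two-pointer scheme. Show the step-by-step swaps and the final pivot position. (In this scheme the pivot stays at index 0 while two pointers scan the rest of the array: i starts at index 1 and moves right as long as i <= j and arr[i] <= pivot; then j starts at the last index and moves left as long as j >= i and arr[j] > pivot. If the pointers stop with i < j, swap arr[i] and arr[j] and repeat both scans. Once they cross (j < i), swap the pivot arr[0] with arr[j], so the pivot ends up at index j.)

Hoare-style two-pointer partition with pivot = 13:

Initial array: [13, 14, 39, 40, 24, 16, 17, 16, 34]

Pointers start at i = 1, j = 8.
i ends at 1, j ends at 0: the pointers have crossed (j < i), so scanning stops.

j = 0, so swapping arr[0] with arr[j] leaves the pivot at position 0: [13, 14, 39, 40, 24, 16, 17, 16, 34]
Pivot position: 0

After partitioning with pivot 13, the array becomes [13, 14, 39, 40, 24, 16, 17, 16, 34]. The pivot is placed at index 0. All elements to the left of the pivot are <= 13, and all elements to the right are > 13.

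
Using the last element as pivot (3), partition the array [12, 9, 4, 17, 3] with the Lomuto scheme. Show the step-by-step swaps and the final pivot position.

Lomuto partition with pivot = 3:

Initial array: [12, 9, 4, 17, 3]

arr[0]=12 > 3: no swap
arr[1]=9 > 3: no swap
arr[2]=4 > 3: no swap
arr[3]=17 > 3: no swap

Place pivot at position 0: [3, 9, 4, 17, 12]
Pivot position: 0

After partitioning with pivot 3, the array becomes [3, 9, 4, 17, 12]. The pivot is placed at index 0. All elements to the left of the pivot are <= 3, and all elements to the right are > 3.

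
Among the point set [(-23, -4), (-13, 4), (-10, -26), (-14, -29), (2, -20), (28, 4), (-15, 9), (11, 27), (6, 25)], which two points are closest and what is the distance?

Computing all pairwise distances among 9 points:

d((-23, -4), (-13, 4)) = 12.8062
d((-23, -4), (-10, -26)) = 25.5539
d((-23, -4), (-14, -29)) = 26.5707
d((-23, -4), (2, -20)) = 29.6816
d((-23, -4), (28, 4)) = 51.6236
d((-23, -4), (-15, 9)) = 15.2643
d((-23, -4), (11, 27)) = 46.0109
d((-23, -4), (6, 25)) = 41.0122
d((-13, 4), (-10, -26)) = 30.1496
d((-13, 4), (-14, -29)) = 33.0151
d((-13, 4), (2, -20)) = 28.3019
d((-13, 4), (28, 4)) = 41.0
d((-13, 4), (-15, 9)) = 5.3852
d((-13, 4), (11, 27)) = 33.2415
d((-13, 4), (6, 25)) = 28.3196
d((-10, -26), (-14, -29)) = 5.0 <-- minimum
d((-10, -26), (2, -20)) = 13.4164
d((-10, -26), (28, 4)) = 48.4149
d((-10, -26), (-15, 9)) = 35.3553
d((-10, -26), (11, 27)) = 57.0088
d((-10, -26), (6, 25)) = 53.4509
d((-14, -29), (2, -20)) = 18.3576
d((-14, -29), (28, 4)) = 53.4135
d((-14, -29), (-15, 9)) = 38.0132
d((-14, -29), (11, 27)) = 61.327
d((-14, -29), (6, 25)) = 57.5847
d((2, -20), (28, 4)) = 35.3836
d((2, -20), (-15, 9)) = 33.6155
d((2, -20), (11, 27)) = 47.8539
d((2, -20), (6, 25)) = 45.1774
d((28, 4), (-15, 9)) = 43.2897
d((28, 4), (11, 27)) = 28.6007
d((28, 4), (6, 25)) = 30.4138
d((-15, 9), (11, 27)) = 31.6228
d((-15, 9), (6, 25)) = 26.4008
d((11, 27), (6, 25)) = 5.3852

Closest pair: (-10, -26) and (-14, -29) with distance 5.0

The closest pair is (-10, -26) and (-14, -29) with Euclidean distance 5.0. For 9 points, brute-force pairwise comparison is shown above. For large n, the divide-and-conquer algorithm (sort by x, recurse on halves, check the dividing strip) achieves O(n log n).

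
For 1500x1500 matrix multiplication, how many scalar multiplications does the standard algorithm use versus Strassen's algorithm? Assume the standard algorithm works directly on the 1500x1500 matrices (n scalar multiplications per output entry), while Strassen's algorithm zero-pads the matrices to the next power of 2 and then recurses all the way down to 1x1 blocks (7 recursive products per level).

Matrix multiplication for 1500x1500 matrices:

Strassen's algorithm requires power-of-2 dimensions. Pad 1500x1500 to 2048x2048 (next power of 2).

Standard algorithm: 1500^3 = 3375000000 multiplications
Strassen's algorithm: 7^(log2(2048)) = 7^11 = 1977326743 multiplications
Savings: 3375000000 - 1977326743 = 1397673257 multiplications

Standard: 3375000000 multiplications (1500^3). Strassen: 1977326743 multiplications (7^11, after padding to 2048x2048). Strassen reduces 8 recursive multiplications to 7 at each level.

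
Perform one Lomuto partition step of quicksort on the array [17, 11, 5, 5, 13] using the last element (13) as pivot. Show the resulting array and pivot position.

Lomuto partition with pivot = 13:

Initial array: [17, 11, 5, 5, 13]

arr[0]=17 > 13: no swap
arr[1]=11 <= 13: swap with position 0, array becomes [11, 17, 5, 5, 13]
arr[2]=5 <= 13: swap with position 1, array becomes [11, 5, 17, 5, 13]
arr[3]=5 <= 13: swap with position 2, array becomes [11, 5, 5, 17, 13]

Place pivot at position 3: [11, 5, 5, 13, 17]
Pivot position: 3

After partitioning with pivot 13, the array becomes [11, 5, 5, 13, 17]. The pivot is placed at index 3. All elements to the left of the pivot are <= 13, and all elements to the right are > 13.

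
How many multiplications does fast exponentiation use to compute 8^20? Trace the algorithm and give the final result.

Computing 8^20 by squaring (build up from 8^1; each line after the first costs one multiplication):

8^1 = 8
8^2 = (8^1)^2 = 8^2 = 64
8^4 = (8^2)^2 = 64^2 = 4096
8^5 = 8 * 8^4 = 8 * 4096 = 32768
8^10 = (8^5)^2 = 32768^2 = 1073741824
8^20 = (8^10)^2 = 1073741824^2 = 1152921504606846976

Result: 1152921504606846976
Multiplications needed: 5 (5 lines after 8^1)

8^20 = 1152921504606846976. Using exponentiation by squaring, this requires 5 multiplications. The key idea: if the exponent is even, square the half-power; if odd, multiply by the base once.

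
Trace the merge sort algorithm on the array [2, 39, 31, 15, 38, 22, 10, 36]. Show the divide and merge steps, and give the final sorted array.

Merge sort trace:

Split: [2, 39, 31, 15, 38, 22, 10, 36] -> [2, 39, 31, 15] and [38, 22, 10, 36]
  Split: [2, 39, 31, 15] -> [2, 39] and [31, 15]
    Split: [2, 39] -> [2] and [39]
    Merge: [2] + [39] -> [2, 39]
    Split: [31, 15] -> [31] and [15]
    Merge: [31] + [15] -> [15, 31]
  Merge: [2, 39] + [15, 31] -> [2, 15, 31, 39]
  Split: [38, 22, 10, 36] -> [38, 22] and [10, 36]
    Split: [38, 22] -> [38] and [22]
    Merge: [38] + [22] -> [22, 38]
    Split: [10, 36] -> [10] and [36]
    Merge: [10] + [36] -> [10, 36]
  Merge: [22, 38] + [10, 36] -> [10, 22, 36, 38]
Merge: [2, 15, 31, 39] + [10, 22, 36, 38] -> [2, 10, 15, 22, 31, 36, 38, 39]

Final sorted array: [2, 10, 15, 22, 31, 36, 38, 39]

The merge sort proceeds by recursively splitting the array and merging sorted halves.
After all merges, the sorted array is [2, 10, 15, 22, 31, 36, 38, 39].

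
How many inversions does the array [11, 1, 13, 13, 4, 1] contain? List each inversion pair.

Finding inversions in [11, 1, 13, 13, 4, 1]:

(0, 1): arr[0]=11 > arr[1]=1
(0, 4): arr[0]=11 > arr[4]=4
(0, 5): arr[0]=11 > arr[5]=1
(2, 4): arr[2]=13 > arr[4]=4
(2, 5): arr[2]=13 > arr[5]=1
(3, 4): arr[3]=13 > arr[4]=4
(3, 5): arr[3]=13 > arr[5]=1
(4, 5): arr[4]=4 > arr[5]=1

Total inversions: 8

The array has 8 inversion(s): (0,1), (0,4), (0,5), (2,4), (2,5), (3,4), (3,5), (4,5). Each pair (i,j) satisfies i < j and arr[i] > arr[j].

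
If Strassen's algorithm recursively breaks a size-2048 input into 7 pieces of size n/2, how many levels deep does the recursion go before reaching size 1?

For divide and conquer with division factor 2:

Problem sizes at each level:
Level 0: 2048
Level 1: 1024
Level 2: 512
Level 3: 256
Level 4: 128
Level 5: 64
Level 6: 32
Level 7: 16
Level 8: 8
Level 9: 4
Level 10: 2
Level 11: 1

The root is level 0 and the size-1 base case is level 11 (the tree spans levels 0 through 11, i.e. 12 levels counting the root), so the depth is the number of divisions: log_2(2048) = 11

The recursion tree depth is log_2(2048) = 11. At each level, the problem size is divided by 2, so it takes 11 divisions to reduce to a base case of size 1. The algorithm makes 7 recursive calls at each level.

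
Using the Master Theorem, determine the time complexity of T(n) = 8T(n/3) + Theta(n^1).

Master Theorem for T(n) = 8T(n/3) + O(n^1):

a = 8, b = 3, c = 1
log_b(a) = log_3(8) = 1.8928

Case 1: c = 1 < log_3(8) = 1.8928
T(n) = O(n^(log_3 8))

For T(n) = 8T(n/3) + O(n^1): log_3(8) = 1.8928. This is Case 1 of the Master Theorem (c < log_b(a), work dominated by leaves), giving O(n^(log_3 8)).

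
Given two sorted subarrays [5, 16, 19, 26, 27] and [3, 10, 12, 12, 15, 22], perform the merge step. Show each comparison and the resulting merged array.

Merging process:

Compare 5 vs 3: take 3 from right. Merged: [3]
Compare 5 vs 10: take 5 from left. Merged: [3, 5]
Compare 16 vs 10: take 10 from right. Merged: [3, 5, 10]
Compare 16 vs 12: take 12 from right. Merged: [3, 5, 10, 12]
Compare 16 vs 12: take 12 from right. Merged: [3, 5, 10, 12, 12]
Compare 16 vs 15: take 15 from right. Merged: [3, 5, 10, 12, 12, 15]
Compare 16 vs 22: take 16 from left. Merged: [3, 5, 10, 12, 12, 15, 16]
Compare 19 vs 22: take 19 from left. Merged: [3, 5, 10, 12, 12, 15, 16, 19]
Compare 26 vs 22: take 22 from right. Merged: [3, 5, 10, 12, 12, 15, 16, 19, 22]
Append remaining from left: [26, 27]. Merged: [3, 5, 10, 12, 12, 15, 16, 19, 22, 26, 27]

Final merged array: [3, 5, 10, 12, 12, 15, 16, 19, 22, 26, 27]
Total comparisons: 9

The merged array is [3, 5, 10, 12, 12, 15, 16, 19, 22, 26, 27], requiring 9 comparisons. The merge step runs in O(n) time where n is the total number of elements.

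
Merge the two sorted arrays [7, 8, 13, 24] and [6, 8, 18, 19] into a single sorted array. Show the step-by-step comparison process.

Merging process:

Compare 7 vs 6: take 6 from right. Merged: [6]
Compare 7 vs 8: take 7 from left. Merged: [6, 7]
Compare 8 vs 8: take 8 from left. Merged: [6, 7, 8]
Compare 13 vs 8: take 8 from right. Merged: [6, 7, 8, 8]
Compare 13 vs 18: take 13 from left. Merged: [6, 7, 8, 8, 13]
Compare 24 vs 18: take 18 from right. Merged: [6, 7, 8, 8, 13, 18]
Compare 24 vs 19: take 19 from right. Merged: [6, 7, 8, 8, 13, 18, 19]
Append remaining from left: [24]. Merged: [6, 7, 8, 8, 13, 18, 19, 24]

Final merged array: [6, 7, 8, 8, 13, 18, 19, 24]
Total comparisons: 7

The merged array is [6, 7, 8, 8, 13, 18, 19, 24], requiring 7 comparisons. The merge step runs in O(n) time where n is the total number of elements.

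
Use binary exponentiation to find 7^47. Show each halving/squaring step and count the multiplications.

Computing 7^47 by squaring (build up from 7^1; each line after the first costs one multiplication):

7^1 = 7
7^2 = (7^1)^2 = 7^2 = 49
7^4 = (7^2)^2 = 49^2 = 2401
7^5 = 7 * 7^4 = 7 * 2401 = 16807
7^10 = (7^5)^2 = 16807^2 = 282475249
7^11 = 7 * 7^10 = 7 * 282475249 = 1977326743
7^22 = (7^11)^2 = 1977326743^2 = 3909821048582988049
7^23 = 7 * 7^22 = 7 * 3909821048582988049 = 27368747340080916343
7^46 = (7^23)^2 = 27368747340080916343^2 = 749048330965186233494494102694564493649
7^47 = 7 * 7^46 = 7 * 749048330965186233494494102694564493649 = 5243338316756303634461458718861951455543

Result: 5243338316756303634461458718861951455543
Multiplications needed: 9 (9 lines after 7^1)

7^47 = 5243338316756303634461458718861951455543. Using exponentiation by squaring, this requires 9 multiplications. The key idea: if the exponent is even, square the half-power; if odd, multiply by the base once.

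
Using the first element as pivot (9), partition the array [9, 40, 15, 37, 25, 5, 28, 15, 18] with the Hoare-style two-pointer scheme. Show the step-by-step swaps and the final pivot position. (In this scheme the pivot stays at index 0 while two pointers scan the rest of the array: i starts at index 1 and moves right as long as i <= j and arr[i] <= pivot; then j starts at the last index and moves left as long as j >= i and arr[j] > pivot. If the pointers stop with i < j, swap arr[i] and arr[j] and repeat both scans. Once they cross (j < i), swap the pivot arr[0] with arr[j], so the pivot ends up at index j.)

Hoare-style two-pointer partition with pivot = 9:

Initial array: [9, 40, 15, 37, 25, 5, 28, 15, 18]

Pointers start at i = 1, j = 8.
i stops at index 1 (arr[1]=40 > 9), j stops at index 5 (arr[5]=5 <= 9): swap arr[1] and arr[5], array becomes [9, 5, 15, 37, 25, 40, 28, 15, 18]
i ends at 2, j ends at 1: the pointers have crossed (j < i), so scanning stops.

Swap pivot arr[0] with arr[1] to place pivot at position 1: [5, 9, 15, 37, 25, 40, 28, 15, 18]
Pivot position: 1

After partitioning with pivot 9, the array becomes [5, 9, 15, 37, 25, 40, 28, 15, 18]. The pivot is placed at index 1. All elements to the left of the pivot are <= 9, and all elements to the right are > 9.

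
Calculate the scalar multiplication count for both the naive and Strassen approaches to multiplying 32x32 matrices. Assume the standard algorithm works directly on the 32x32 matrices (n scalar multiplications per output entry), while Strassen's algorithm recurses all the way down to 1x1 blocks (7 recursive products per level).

Matrix multiplication for 32x32 matrices:

Standard algorithm: 32^3 = 32768 multiplications
Strassen's algorithm: 7^(log2(32)) = 7^5 = 16807 multiplications
Savings: 32768 - 16807 = 15961 multiplications

Standard: 32768 multiplications (32^3). Strassen: 16807 multiplications (7^5). Strassen reduces 8 recursive multiplications to 7 at each level.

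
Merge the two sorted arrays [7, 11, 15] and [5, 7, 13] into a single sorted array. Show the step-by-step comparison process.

Merging process:

Compare 7 vs 5: take 5 from right. Merged: [5]
Compare 7 vs 7: take 7 from left. Merged: [5, 7]
Compare 11 vs 7: take 7 from right. Merged: [5, 7, 7]
Compare 11 vs 13: take 11 from left. Merged: [5, 7, 7, 11]
Compare 15 vs 13: take 13 from right. Merged: [5, 7, 7, 11, 13]
Append remaining from left: [15]. Merged: [5, 7, 7, 11, 13, 15]

Final merged array: [5, 7, 7, 11, 13, 15]
Total comparisons: 5

The merged array is [5, 7, 7, 11, 13, 15], requiring 5 comparisons. The merge step runs in O(n) time where n is the total number of elements.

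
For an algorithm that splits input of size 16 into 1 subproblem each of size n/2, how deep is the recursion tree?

For divide and conquer with division factor 2:

Problem sizes at each level:
Level 0: 16
Level 1: 8
Level 2: 4
Level 3: 2
Level 4: 1

The root is level 0 and the size-1 base case is level 4 (the tree spans levels 0 through 4, i.e. 5 levels counting the root), so the depth is the number of divisions: log_2(16) = 4

The recursion tree depth is log_2(16) = 4. At each level, the problem size is divided by 2, so it takes 4 divisions to reduce to a base case of size 1. The algorithm makes 1 recursive call at each level.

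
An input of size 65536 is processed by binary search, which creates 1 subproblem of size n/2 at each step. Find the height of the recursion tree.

For divide and conquer with division factor 2:

Problem sizes at each level:
Level 0: 65536
Level 1: 32768
Level 2: 16384
Level 3: 8192
Level 4: 4096
Level 5: 2048
Level 6: 1024
Level 7: 512
Level 8: 256
Level 9: 128
Level 10: 64
Level 11: 32
Level 12: 16
Level 13: 8
Level 14: 4
Level 15: 2
Level 16: 1

The root is level 0 and the size-1 base case is level 16 (the tree spans levels 0 through 16, i.e. 17 levels counting the root), so the depth is the number of divisions: log_2(65536) = 16

The recursion tree depth is log_2(65536) = 16. At each level, the problem size is divided by 2, so it takes 16 divisions to reduce to a base case of size 1. The algorithm makes 1 recursive call at each level.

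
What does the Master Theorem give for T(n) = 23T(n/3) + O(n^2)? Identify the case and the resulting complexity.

Master Theorem for T(n) = 23T(n/3) + O(n^2):

a = 23, b = 3, c = 2
log_b(a) = log_3(23) = 2.8540

Case 1: c = 2 < log_3(23) = 2.8540
T(n) = O(n^(log_3 23))

For T(n) = 23T(n/3) + O(n^2): log_3(23) = 2.8540. This is Case 1 of the Master Theorem (c < log_b(a), work dominated by leaves), giving O(n^(log_3 23)).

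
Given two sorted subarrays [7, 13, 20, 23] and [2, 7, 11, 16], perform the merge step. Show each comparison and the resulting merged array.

Merging process:

Compare 7 vs 2: take 2 from right. Merged: [2]
Compare 7 vs 7: take 7 from left. Merged: [2, 7]
Compare 13 vs 7: take 7 from right. Merged: [2, 7, 7]
Compare 13 vs 11: take 11 from right. Merged: [2, 7, 7, 11]
Compare 13 vs 16: take 13 from left. Merged: [2, 7, 7, 11, 13]
Compare 20 vs 16: take 16 from right. Merged: [2, 7, 7, 11, 13, 16]
Append remaining from left: [20, 23]. Merged: [2, 7, 7, 11, 13, 16, 20, 23]

Final merged array: [2, 7, 7, 11, 13, 16, 20, 23]
Total comparisons: 6

The merged array is [2, 7, 7, 11, 13, 16, 20, 23], requiring 6 comparisons. The merge step runs in O(n) time where n is the total number of elements.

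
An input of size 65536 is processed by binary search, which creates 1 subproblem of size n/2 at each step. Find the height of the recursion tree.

For divide and conquer with division factor 2:

Problem sizes at each level:
Level 0: 65536
Level 1: 32768
Level 2: 16384
Level 3: 8192
Level 4: 4096
Level 5: 2048
Level 6: 1024
Level 7: 512
Level 8: 256
Level 9: 128
Level 10: 64
Level 11: 32
Level 12: 16
Level 13: 8
Level 14: 4
Level 15: 2
Level 16: 1

The root is level 0 and the size-1 base case is level 16 (the tree spans levels 0 through 16, i.e. 17 levels counting the root), so the depth is the number of divisions: log_2(65536) = 16

The recursion tree depth is log_2(65536) = 16. At each level, the problem size is divided by 2, so it takes 16 divisions to reduce to a base case of size 1. The algorithm makes 1 recursive call at each level.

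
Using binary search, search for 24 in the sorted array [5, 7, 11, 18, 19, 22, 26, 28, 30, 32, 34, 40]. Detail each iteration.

Binary search for 24 in [5, 7, 11, 18, 19, 22, 26, 28, 30, 32, 34, 40]:

lo=0, hi=11, mid=5, arr[mid]=22 -> 22 < 24, search right half
lo=6, hi=11, mid=8, arr[mid]=30 -> 30 > 24, search left half
lo=6, hi=7, mid=6, arr[mid]=26 -> 26 > 24, search left half
lo=6 > hi=5, target 24 not found

Binary search determines that 24 is not in the array after 3 comparisons. The search space was exhausted without finding the target.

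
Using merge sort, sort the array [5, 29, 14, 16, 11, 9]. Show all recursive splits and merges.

Merge sort trace:

Split: [5, 29, 14, 16, 11, 9] -> [5, 29, 14] and [16, 11, 9]
  Split: [5, 29, 14] -> [5] and [29, 14]
    Split: [29, 14] -> [29] and [14]
    Merge: [29] + [14] -> [14, 29]
  Merge: [5] + [14, 29] -> [5, 14, 29]
  Split: [16, 11, 9] -> [16] and [11, 9]
    Split: [11, 9] -> [11] and [9]
    Merge: [11] + [9] -> [9, 11]
  Merge: [16] + [9, 11] -> [9, 11, 16]
Merge: [5, 14, 29] + [9, 11, 16] -> [5, 9, 11, 14, 16, 29]

Final sorted array: [5, 9, 11, 14, 16, 29]

The merge sort proceeds by recursively splitting the array and merging sorted halves.
After all merges, the sorted array is [5, 9, 11, 14, 16, 29].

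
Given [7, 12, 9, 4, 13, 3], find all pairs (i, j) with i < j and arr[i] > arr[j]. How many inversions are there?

Finding inversions in [7, 12, 9, 4, 13, 3]:

(0, 3): arr[0]=7 > arr[3]=4
(0, 5): arr[0]=7 > arr[5]=3
(1, 2): arr[1]=12 > arr[2]=9
(1, 3): arr[1]=12 > arr[3]=4
(1, 5): arr[1]=12 > arr[5]=3
(2, 3): arr[2]=9 > arr[3]=4
(2, 5): arr[2]=9 > arr[5]=3
(3, 5): arr[3]=4 > arr[5]=3
(4, 5): arr[4]=13 > arr[5]=3

Total inversions: 9

The array has 9 inversion(s): (0,3), (0,5), (1,2), (1,3), (1,5), (2,3), (2,5), (3,5), (4,5). Each pair (i,j) satisfies i < j and arr[i] > arr[j].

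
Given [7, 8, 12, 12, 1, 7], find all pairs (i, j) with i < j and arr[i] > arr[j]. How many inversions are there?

Finding inversions in [7, 8, 12, 12, 1, 7]:

(0, 4): arr[0]=7 > arr[4]=1
(1, 4): arr[1]=8 > arr[4]=1
(1, 5): arr[1]=8 > arr[5]=7
(2, 4): arr[2]=12 > arr[4]=1
(2, 5): arr[2]=12 > arr[5]=7
(3, 4): arr[3]=12 > arr[4]=1
(3, 5): arr[3]=12 > arr[5]=7

Total inversions: 7

The array has 7 inversion(s): (0,4), (1,4), (1,5), (2,4), (2,5), (3,4), (3,5). Each pair (i,j) satisfies i < j and arr[i] > arr[j].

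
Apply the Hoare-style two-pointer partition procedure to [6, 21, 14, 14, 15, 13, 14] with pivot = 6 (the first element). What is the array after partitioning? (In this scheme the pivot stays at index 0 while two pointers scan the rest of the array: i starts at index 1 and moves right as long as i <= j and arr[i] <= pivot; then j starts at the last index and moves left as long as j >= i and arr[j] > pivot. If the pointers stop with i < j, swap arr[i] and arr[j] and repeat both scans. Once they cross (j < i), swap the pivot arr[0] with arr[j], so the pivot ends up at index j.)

Hoare-style two-pointer partition with pivot = 6:

Initial array: [6, 21, 14, 14, 15, 13, 14]

Pointers start at i = 1, j = 6.
i ends at 1, j ends at 0: the pointers have crossed (j < i), so scanning stops.

j = 0, so swapping arr[0] with arr[j] leaves the pivot at position 0: [6, 21, 14, 14, 15, 13, 14]
Pivot position: 0

After partitioning with pivot 6, the array becomes [6, 21, 14, 14, 15, 13, 14]. The pivot is placed at index 0. All elements to the left of the pivot are <= 6, and all elements to the right are > 6.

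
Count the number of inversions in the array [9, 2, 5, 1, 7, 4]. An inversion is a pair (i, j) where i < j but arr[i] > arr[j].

Finding inversions in [9, 2, 5, 1, 7, 4]:

(0, 1): arr[0]=9 > arr[1]=2
(0, 2): arr[0]=9 > arr[2]=5
(0, 3): arr[0]=9 > arr[3]=1
(0, 4): arr[0]=9 > arr[4]=7
(0, 5): arr[0]=9 > arr[5]=4
(1, 3): arr[1]=2 > arr[3]=1
(2, 3): arr[2]=5 > arr[3]=1
(2, 5): arr[2]=5 > arr[5]=4
(4, 5): arr[4]=7 > arr[5]=4

Total inversions: 9

The array has 9 inversion(s): (0,1), (0,2), (0,3), (0,4), (0,5), (1,3), (2,3), (2,5), (4,5). Each pair (i,j) satisfies i < j and arr[i] > arr[j].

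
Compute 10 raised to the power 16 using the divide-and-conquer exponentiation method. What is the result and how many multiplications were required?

Computing 10^16 by squaring (build up from 10^1; each line after the first costs one multiplication):

10^1 = 10
10^2 = (10^1)^2 = 10^2 = 100
10^4 = (10^2)^2 = 100^2 = 10000
10^8 = (10^4)^2 = 10000^2 = 100000000
10^16 = (10^8)^2 = 100000000^2 = 10000000000000000

Result: 10000000000000000
Multiplications needed: 4 (4 lines after 10^1)

10^16 = 10000000000000000. Using exponentiation by squaring, this requires 4 multiplications. The key idea: if the exponent is even, square the half-power; if odd, multiply by the base once.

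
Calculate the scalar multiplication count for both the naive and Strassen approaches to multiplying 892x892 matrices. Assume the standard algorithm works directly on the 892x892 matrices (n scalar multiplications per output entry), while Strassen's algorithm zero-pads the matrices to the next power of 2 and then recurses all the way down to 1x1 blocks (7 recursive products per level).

Matrix multiplication for 892x892 matrices:

Strassen's algorithm requires power-of-2 dimensions. Pad 892x892 to 1024x1024 (next power of 2).

Standard algorithm: 892^3 = 709732288 multiplications
Strassen's algorithm: 7^(log2(1024)) = 7^10 = 282475249 multiplications
Savings: 709732288 - 282475249 = 427257039 multiplications

Standard: 709732288 multiplications (892^3). Strassen: 282475249 multiplications (7^10, after padding to 1024x1024). Strassen reduces 8 recursive multiplications to 7 at each level.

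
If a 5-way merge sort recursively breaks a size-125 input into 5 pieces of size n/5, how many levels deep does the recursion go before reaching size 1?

For divide and conquer with division factor 5:

Problem sizes at each level:
Level 0: 125
Level 1: 25
Level 2: 5
Level 3: 1

The root is level 0 and the size-1 base case is level 3 (the tree spans levels 0 through 3, i.e. 4 levels counting the root), so the depth is the number of divisions: log_5(125) = 3

The recursion tree depth is log_5(125) = 3. At each level, the problem size is divided by 5, so it takes 3 divisions to reduce to a base case of size 1. The algorithm makes 5 recursive calls at each level.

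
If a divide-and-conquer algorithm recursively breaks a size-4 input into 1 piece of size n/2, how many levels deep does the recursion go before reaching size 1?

For divide and conquer with division factor 2:

Problem sizes at each level:
Level 0: 4
Level 1: 2
Level 2: 1

The root is level 0 and the size-1 base case is level 2 (the tree spans levels 0 through 2, i.e. 3 levels counting the root), so the depth is the number of divisions: log_2(4) = 2

The recursion tree depth is log_2(4) = 2. At each level, the problem size is divided by 2, so it takes 2 divisions to reduce to a base case of size 1. The algorithm makes 1 recursive call at each level.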